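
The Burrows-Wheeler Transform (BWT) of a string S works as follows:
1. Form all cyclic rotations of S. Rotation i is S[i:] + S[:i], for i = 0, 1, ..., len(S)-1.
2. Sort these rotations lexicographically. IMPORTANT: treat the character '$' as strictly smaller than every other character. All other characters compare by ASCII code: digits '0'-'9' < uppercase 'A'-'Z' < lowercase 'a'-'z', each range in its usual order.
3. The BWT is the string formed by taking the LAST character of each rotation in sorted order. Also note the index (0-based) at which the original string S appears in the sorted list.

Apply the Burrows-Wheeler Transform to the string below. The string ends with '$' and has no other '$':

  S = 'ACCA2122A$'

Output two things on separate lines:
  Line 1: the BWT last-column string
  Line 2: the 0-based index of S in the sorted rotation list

Answer: A2A122C$CA
7

Derivation:
All 10 rotations (rotation i = S[i:]+S[:i]):
  rot[0] = ACCA2122A$
  rot[1] = CCA2122A$A
  rot[2] = CA2122A$AC
  rot[3] = A2122A$ACC
  rot[4] = 2122A$ACCA
  rot[5] = 122A$ACCA2
  rot[6] = 22A$ACCA21
  rot[7] = 2A$ACCA212
  rot[8] = A$ACCA2122
  rot[9] = $ACCA2122A
Sorted (with $ < everything):
  sorted[0] = $ACCA2122A  (last char: 'A')
  sorted[1] = 122A$ACCA2  (last char: '2')
  sorted[2] = 2122A$ACCA  (last char: 'A')
  sorted[3] = 22A$ACCA21  (last char: '1')
  sorted[4] = 2A$ACCA212  (last char: '2')
  sorted[5] = A$ACCA2122  (last char: '2')
  sorted[6] = A2122A$ACC  (last char: 'C')
  sorted[7] = ACCA2122A$  (last char: '$')
  sorted[8] = CA2122A$AC  (last char: 'C')
  sorted[9] = CCA2122A$A  (last char: 'A')
Last column: A2A122C$CA
Original string S is at sorted index 7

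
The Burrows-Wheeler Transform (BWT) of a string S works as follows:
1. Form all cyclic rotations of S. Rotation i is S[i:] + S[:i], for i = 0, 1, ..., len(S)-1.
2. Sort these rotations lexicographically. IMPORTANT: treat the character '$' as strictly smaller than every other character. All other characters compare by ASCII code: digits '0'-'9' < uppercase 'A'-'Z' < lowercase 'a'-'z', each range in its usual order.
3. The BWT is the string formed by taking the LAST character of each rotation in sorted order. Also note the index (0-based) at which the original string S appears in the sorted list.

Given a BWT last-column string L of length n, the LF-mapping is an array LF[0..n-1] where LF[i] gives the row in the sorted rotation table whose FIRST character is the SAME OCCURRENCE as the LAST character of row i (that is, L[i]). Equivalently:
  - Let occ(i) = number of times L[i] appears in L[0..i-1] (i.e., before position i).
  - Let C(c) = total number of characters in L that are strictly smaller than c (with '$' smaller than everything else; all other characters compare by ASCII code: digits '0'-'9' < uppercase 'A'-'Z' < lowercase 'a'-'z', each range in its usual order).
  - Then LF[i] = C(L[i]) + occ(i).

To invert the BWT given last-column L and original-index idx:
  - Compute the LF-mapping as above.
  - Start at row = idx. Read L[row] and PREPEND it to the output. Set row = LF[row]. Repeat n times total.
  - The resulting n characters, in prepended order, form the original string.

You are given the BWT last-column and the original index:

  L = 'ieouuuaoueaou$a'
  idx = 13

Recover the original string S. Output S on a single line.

LF mapping: 6 4 7 10 11 12 1 8 13 5 2 9 14 0 3
Walk LF starting at row 13, prepending L[row]:
  step 1: row=13, L[13]='$', prepend. Next row=LF[13]=0
  step 2: row=0, L[0]='i', prepend. Next row=LF[0]=6
  step 3: row=6, L[6]='a', prepend. Next row=LF[6]=1
  step 4: row=1, L[1]='e', prepend. Next row=LF[1]=4
  step 5: row=4, L[4]='u', prepend. Next row=LF[4]=11
  step 6: row=11, L[11]='o', prepend. Next row=LF[11]=9
  step 7: row=9, L[9]='e', prepend. Next row=LF[9]=5
  step 8: row=5, L[5]='u', prepend. Next row=LF[5]=12
  step 9: row=12, L[12]='u', prepend. Next row=LF[12]=14
  step 10: row=14, L[14]='a', prepend. Next row=LF[14]=3
  step 11: row=3, L[3]='u', prepend. Next row=LF[3]=10
  step 12: row=10, L[10]='a', prepend. Next row=LF[10]=2
  step 13: row=2, L[2]='o', prepend. Next row=LF[2]=7
  step 14: row=7, L[7]='o', prepend. Next row=LF[7]=8
  step 15: row=8, L[8]='u', prepend. Next row=LF[8]=13
Reversed output: uooauauueoueai$

Answer: uooauauueoueai$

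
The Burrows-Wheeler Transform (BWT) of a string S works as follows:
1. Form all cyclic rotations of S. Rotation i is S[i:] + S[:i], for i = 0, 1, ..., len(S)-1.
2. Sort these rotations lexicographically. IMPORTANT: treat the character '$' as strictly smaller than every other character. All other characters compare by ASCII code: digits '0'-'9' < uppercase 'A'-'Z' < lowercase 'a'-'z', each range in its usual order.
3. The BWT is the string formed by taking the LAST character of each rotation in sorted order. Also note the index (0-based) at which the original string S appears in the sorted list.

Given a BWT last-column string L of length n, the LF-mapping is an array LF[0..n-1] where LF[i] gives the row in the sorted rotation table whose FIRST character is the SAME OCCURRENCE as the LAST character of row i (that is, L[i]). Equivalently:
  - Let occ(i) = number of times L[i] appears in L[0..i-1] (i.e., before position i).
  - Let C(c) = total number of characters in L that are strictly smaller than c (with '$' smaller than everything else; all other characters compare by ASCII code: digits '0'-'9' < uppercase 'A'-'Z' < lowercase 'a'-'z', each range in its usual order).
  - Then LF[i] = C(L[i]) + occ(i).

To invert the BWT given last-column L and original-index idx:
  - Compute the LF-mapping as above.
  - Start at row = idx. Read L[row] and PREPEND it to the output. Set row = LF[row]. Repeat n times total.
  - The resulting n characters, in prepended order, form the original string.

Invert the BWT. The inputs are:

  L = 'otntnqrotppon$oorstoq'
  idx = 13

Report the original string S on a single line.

LF mapping: 4 17 1 18 2 12 14 5 19 10 11 6 3 0 7 8 15 16 20 9 13
Walk LF starting at row 13, prepending L[row]:
  step 1: row=13, L[13]='$', prepend. Next row=LF[13]=0
  step 2: row=0, L[0]='o', prepend. Next row=LF[0]=4
  step 3: row=4, L[4]='n', prepend. Next row=LF[4]=2
  step 4: row=2, L[2]='n', prepend. Next row=LF[2]=1
  step 5: row=1, L[1]='t', prepend. Next row=LF[1]=17
  step 6: row=17, L[17]='s', prepend. Next row=LF[17]=16
  step 7: row=16, L[16]='r', prepend. Next row=LF[16]=15
  step 8: row=15, L[15]='o', prepend. Next row=LF[15]=8
  step 9: row=8, L[8]='t', prepend. Next row=LF[8]=19
  step 10: row=19, L[19]='o', prepend. Next row=LF[19]=9
  step 11: row=9, L[9]='p', prepend. Next row=LF[9]=10
  step 12: row=10, L[10]='p', prepend. Next row=LF[10]=11
  step 13: row=11, L[11]='o', prepend. Next row=LF[11]=6
  step 14: row=6, L[6]='r', prepend. Next row=LF[6]=14
  step 15: row=14, L[14]='o', prepend. Next row=LF[14]=7
  step 16: row=7, L[7]='o', prepend. Next row=LF[7]=5
  step 17: row=5, L[5]='q', prepend. Next row=LF[5]=12
  step 18: row=12, L[12]='n', prepend. Next row=LF[12]=3
  step 19: row=3, L[3]='t', prepend. Next row=LF[3]=18
  step 20: row=18, L[18]='t', prepend. Next row=LF[18]=20
  step 21: row=20, L[20]='q', prepend. Next row=LF[20]=13
Reversed output: qttnqooroppotorstnno$

Answer: qttnqooroppotorstnno$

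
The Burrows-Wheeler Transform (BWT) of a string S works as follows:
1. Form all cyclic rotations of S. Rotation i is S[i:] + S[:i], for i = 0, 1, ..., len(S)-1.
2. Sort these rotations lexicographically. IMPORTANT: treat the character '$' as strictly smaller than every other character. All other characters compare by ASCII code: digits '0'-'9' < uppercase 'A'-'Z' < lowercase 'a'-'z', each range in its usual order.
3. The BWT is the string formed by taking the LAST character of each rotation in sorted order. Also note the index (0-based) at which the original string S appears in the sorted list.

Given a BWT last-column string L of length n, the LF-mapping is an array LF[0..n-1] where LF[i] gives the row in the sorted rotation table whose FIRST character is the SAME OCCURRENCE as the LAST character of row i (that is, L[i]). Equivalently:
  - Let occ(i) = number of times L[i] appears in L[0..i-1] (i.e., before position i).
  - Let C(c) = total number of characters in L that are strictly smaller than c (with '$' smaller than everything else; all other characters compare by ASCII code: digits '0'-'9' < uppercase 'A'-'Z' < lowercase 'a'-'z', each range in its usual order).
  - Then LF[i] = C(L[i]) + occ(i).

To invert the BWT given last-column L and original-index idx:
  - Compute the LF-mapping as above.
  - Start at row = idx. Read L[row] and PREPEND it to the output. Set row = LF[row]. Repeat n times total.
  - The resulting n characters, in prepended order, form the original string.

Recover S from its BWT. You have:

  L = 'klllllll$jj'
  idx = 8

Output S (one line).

Answer: lljllljllk$

Derivation:
LF mapping: 3 4 5 6 7 8 9 10 0 1 2
Walk LF starting at row 8, prepending L[row]:
  step 1: row=8, L[8]='$', prepend. Next row=LF[8]=0
  step 2: row=0, L[0]='k', prepend. Next row=LF[0]=3
  step 3: row=3, L[3]='l', prepend. Next row=LF[3]=6
  step 4: row=6, L[6]='l', prepend. Next row=LF[6]=9
  step 5: row=9, L[9]='j', prepend. Next row=LF[9]=1
  step 6: row=1, L[1]='l', prepend. Next row=LF[1]=4
  step 7: row=4, L[4]='l', prepend. Next row=LF[4]=7
  step 8: row=7, L[7]='l', prepend. Next row=LF[7]=10
  step 9: row=10, L[10]='j', prepend. Next row=LF[10]=2
  step 10: row=2, L[2]='l', prepend. Next row=LF[2]=5
  step 11: row=5, L[5]='l', prepend. Next row=LF[5]=8
Reversed output: lljllljllk$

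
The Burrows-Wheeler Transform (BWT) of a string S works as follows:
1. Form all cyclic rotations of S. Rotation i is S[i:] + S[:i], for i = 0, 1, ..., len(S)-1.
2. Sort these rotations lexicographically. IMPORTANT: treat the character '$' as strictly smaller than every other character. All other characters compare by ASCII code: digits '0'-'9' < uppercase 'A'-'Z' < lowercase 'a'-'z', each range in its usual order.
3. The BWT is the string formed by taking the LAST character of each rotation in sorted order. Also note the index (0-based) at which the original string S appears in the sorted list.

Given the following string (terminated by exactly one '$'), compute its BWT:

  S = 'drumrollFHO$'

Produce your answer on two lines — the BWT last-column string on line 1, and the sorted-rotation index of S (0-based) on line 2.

Answer: OlFH$lourmdr
4

Derivation:
All 12 rotations (rotation i = S[i:]+S[:i]):
  rot[0] = drumrollFHO$
  rot[1] = rumrollFHO$d
  rot[2] = umrollFHO$dr
  rot[3] = mrollFHO$dru
  rot[4] = rollFHO$drum
  rot[5] = ollFHO$drumr
  rot[6] = llFHO$drumro
  rot[7] = lFHO$drumrol
  rot[8] = FHO$drumroll
  rot[9] = HO$drumrollF
  rot[10] = O$drumrollFH
  rot[11] = $drumrollFHO
Sorted (with $ < everything):
  sorted[0] = $drumrollFHO  (last char: 'O')
  sorted[1] = FHO$drumroll  (last char: 'l')
  sorted[2] = HO$drumrollF  (last char: 'F')
  sorted[3] = O$drumrollFH  (last char: 'H')
  sorted[4] = drumrollFHO$  (last char: '$')
  sorted[5] = lFHO$drumrol  (last char: 'l')
  sorted[6] = llFHO$drumro  (last char: 'o')
  sorted[7] = mrollFHO$dru  (last char: 'u')
  sorted[8] = ollFHO$drumr  (last char: 'r')
  sorted[9] = rollFHO$drum  (last char: 'm')
  sorted[10] = rumrollFHO$d  (last char: 'd')
  sorted[11] = umrollFHO$dr  (last char: 'r')
Last column: OlFH$lourmdr
Original string S is at sorted index 4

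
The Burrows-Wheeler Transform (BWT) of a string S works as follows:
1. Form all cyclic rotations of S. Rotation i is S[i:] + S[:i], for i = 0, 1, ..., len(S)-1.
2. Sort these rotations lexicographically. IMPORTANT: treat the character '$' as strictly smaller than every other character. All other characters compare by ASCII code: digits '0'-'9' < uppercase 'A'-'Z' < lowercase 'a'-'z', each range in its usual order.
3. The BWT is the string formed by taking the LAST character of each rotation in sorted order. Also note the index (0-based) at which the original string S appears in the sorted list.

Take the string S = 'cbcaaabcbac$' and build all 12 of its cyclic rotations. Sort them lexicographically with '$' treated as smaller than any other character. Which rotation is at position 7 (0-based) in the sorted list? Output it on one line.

Answer: bcbac$cbcaaa

Derivation:
All 12 rotations (rotation i = S[i:]+S[:i]):
  rot[0] = cbcaaabcbac$
  rot[1] = bcaaabcbac$c
  rot[2] = caaabcbac$cb
  rot[3] = aaabcbac$cbc
  rot[4] = aabcbac$cbca
  rot[5] = abcbac$cbcaa
  rot[6] = bcbac$cbcaaa
  rot[7] = cbac$cbcaaab
  rot[8] = bac$cbcaaabc
  rot[9] = ac$cbcaaabcb
  rot[10] = c$cbcaaabcba
  rot[11] = $cbcaaabcbac
Sorted (with $ < everything):
  sorted[0] = $cbcaaabcbac
  sorted[1] = aaabcbac$cbc
  sorted[2] = aabcbac$cbca
  sorted[3] = abcbac$cbcaa
  sorted[4] = ac$cbcaaabcb
  sorted[5] = bac$cbcaaabc
  sorted[6] = bcaaabcbac$c
  sorted[7] = bcbac$cbcaaa
  sorted[8] = c$cbcaaabcba
  sorted[9] = caaabcbac$cb
  sorted[10] = cbac$cbcaaab
  sorted[11] = cbcaaabcbac$
sorted[7] = bcbac$cbcaaa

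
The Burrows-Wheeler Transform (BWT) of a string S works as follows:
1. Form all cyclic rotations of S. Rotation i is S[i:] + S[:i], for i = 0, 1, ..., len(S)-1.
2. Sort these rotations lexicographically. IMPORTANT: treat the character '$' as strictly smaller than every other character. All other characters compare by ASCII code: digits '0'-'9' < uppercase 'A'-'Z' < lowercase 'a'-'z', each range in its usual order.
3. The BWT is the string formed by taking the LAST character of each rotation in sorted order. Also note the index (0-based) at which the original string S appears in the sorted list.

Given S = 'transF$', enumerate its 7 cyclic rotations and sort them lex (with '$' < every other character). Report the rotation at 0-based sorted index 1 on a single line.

Answer: F$trans

Derivation:
All 7 rotations (rotation i = S[i:]+S[:i]):
  rot[0] = transF$
  rot[1] = ransF$t
  rot[2] = ansF$tr
  rot[3] = nsF$tra
  rot[4] = sF$tran
  rot[5] = F$trans
  rot[6] = $transF
Sorted (with $ < everything):
  sorted[0] = $transF
  sorted[1] = F$trans
  sorted[2] = ansF$tr
  sorted[3] = nsF$tra
  sorted[4] = ransF$t
  sorted[5] = sF$tran
  sorted[6] = transF$
sorted[1] = F$trans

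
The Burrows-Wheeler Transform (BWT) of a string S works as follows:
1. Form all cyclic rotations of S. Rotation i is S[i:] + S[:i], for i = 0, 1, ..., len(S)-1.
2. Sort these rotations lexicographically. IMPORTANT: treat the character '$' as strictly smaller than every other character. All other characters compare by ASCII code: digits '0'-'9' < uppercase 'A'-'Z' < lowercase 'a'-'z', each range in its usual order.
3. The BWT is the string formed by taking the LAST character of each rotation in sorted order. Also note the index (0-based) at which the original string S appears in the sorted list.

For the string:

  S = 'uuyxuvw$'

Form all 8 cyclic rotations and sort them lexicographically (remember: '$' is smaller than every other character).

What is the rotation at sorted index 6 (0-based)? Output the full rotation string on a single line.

All 8 rotations (rotation i = S[i:]+S[:i]):
  rot[0] = uuyxuvw$
  rot[1] = uyxuvw$u
  rot[2] = yxuvw$uu
  rot[3] = xuvw$uuy
  rot[4] = uvw$uuyx
  rot[5] = vw$uuyxu
  rot[6] = w$uuyxuv
  rot[7] = $uuyxuvw
Sorted (with $ < everything):
  sorted[0] = $uuyxuvw
  sorted[1] = uuyxuvw$
  sorted[2] = uvw$uuyx
  sorted[3] = uyxuvw$u
  sorted[4] = vw$uuyxu
  sorted[5] = w$uuyxuv
  sorted[6] = xuvw$uuy
  sorted[7] = yxuvw$uu
sorted[6] = xuvw$uuy

Answer: xuvw$uuy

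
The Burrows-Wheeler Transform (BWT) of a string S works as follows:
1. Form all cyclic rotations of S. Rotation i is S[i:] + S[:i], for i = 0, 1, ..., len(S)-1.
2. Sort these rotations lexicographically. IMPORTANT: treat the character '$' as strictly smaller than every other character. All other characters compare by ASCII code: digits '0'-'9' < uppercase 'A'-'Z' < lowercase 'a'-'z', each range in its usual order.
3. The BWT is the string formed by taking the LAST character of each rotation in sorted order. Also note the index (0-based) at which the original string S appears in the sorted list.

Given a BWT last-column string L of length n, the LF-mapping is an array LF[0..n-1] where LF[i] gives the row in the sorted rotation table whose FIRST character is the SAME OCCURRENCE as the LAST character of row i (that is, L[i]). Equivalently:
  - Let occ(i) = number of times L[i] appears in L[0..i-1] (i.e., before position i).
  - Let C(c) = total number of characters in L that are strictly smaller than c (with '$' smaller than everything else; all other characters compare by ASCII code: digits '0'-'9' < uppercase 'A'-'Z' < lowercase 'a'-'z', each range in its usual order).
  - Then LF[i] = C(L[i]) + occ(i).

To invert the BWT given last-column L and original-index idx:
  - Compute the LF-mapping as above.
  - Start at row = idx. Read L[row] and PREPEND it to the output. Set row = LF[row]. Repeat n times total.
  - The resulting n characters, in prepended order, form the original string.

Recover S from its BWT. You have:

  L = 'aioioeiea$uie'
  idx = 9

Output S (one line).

Answer: ioeieeuoaiia$

Derivation:
LF mapping: 1 6 10 7 11 3 8 4 2 0 12 9 5
Walk LF starting at row 9, prepending L[row]:
  step 1: row=9, L[9]='$', prepend. Next row=LF[9]=0
  step 2: row=0, L[0]='a', prepend. Next row=LF[0]=1
  step 3: row=1, L[1]='i', prepend. Next row=LF[1]=6
  step 4: row=6, L[6]='i', prepend. Next row=LF[6]=8
  step 5: row=8, L[8]='a', prepend. Next row=LF[8]=2
  step 6: row=2, L[2]='o', prepend. Next row=LF[2]=10
  step 7: row=10, L[10]='u', prepend. Next row=LF[10]=12
  step 8: row=12, L[12]='e', prepend. Next row=LF[12]=5
  step 9: row=5, L[5]='e', prepend. Next row=LF[5]=3
  step 10: row=3, L[3]='i', prepend. Next row=LF[3]=7
  step 11: row=7, L[7]='e', prepend. Next row=LF[7]=4
  step 12: row=4, L[4]='o', prepend. Next row=LF[4]=11
  step 13: row=11, L[11]='i', prepend. Next row=LF[11]=9
Reversed output: ioeieeuoaiia$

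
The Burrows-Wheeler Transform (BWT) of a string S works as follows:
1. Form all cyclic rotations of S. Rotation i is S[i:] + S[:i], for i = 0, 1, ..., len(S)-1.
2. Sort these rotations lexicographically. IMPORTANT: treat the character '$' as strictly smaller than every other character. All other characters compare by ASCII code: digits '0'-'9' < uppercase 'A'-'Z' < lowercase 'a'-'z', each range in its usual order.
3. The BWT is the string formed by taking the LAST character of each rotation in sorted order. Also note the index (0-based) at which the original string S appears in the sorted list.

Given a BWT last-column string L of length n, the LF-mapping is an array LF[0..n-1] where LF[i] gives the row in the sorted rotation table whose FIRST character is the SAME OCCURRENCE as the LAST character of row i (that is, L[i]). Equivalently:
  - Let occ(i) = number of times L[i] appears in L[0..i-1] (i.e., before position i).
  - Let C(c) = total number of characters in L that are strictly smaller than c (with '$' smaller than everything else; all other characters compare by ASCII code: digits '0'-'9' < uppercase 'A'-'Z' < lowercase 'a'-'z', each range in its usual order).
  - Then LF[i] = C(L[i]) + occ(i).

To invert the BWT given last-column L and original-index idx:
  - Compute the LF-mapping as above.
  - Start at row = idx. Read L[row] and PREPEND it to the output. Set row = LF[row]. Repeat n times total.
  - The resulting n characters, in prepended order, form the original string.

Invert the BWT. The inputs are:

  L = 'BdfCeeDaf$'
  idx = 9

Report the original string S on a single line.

Answer: ffCDeaedB$

Derivation:
LF mapping: 1 5 8 2 6 7 3 4 9 0
Walk LF starting at row 9, prepending L[row]:
  step 1: row=9, L[9]='$', prepend. Next row=LF[9]=0
  step 2: row=0, L[0]='B', prepend. Next row=LF[0]=1
  step 3: row=1, L[1]='d', prepend. Next row=LF[1]=5
  step 4: row=5, L[5]='e', prepend. Next row=LF[5]=7
  step 5: row=7, L[7]='a', prepend. Next row=LF[7]=4
  step 6: row=4, L[4]='e', prepend. Next row=LF[4]=6
  step 7: row=6, L[6]='D', prepend. Next row=LF[6]=3
  step 8: row=3, L[3]='C', prepend. Next row=LF[3]=2
  step 9: row=2, L[2]='f', prepend. Next row=LF[2]=8
  step 10: row=8, L[8]='f', prepend. Next row=LF[8]=9
Reversed output: ffCDeaedB$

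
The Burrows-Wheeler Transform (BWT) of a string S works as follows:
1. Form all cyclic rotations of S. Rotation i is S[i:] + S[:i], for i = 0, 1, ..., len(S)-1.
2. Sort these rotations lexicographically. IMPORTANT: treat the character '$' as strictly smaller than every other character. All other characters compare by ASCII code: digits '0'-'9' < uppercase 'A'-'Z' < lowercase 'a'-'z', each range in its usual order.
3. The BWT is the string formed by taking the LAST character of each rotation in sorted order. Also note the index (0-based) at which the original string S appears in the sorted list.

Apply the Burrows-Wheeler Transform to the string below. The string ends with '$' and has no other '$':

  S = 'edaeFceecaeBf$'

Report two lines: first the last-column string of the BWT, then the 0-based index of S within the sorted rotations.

All 14 rotations (rotation i = S[i:]+S[:i]):
  rot[0] = edaeFceecaeBf$
  rot[1] = daeFceecaeBf$e
  rot[2] = aeFceecaeBf$ed
  rot[3] = eFceecaeBf$eda
  rot[4] = FceecaeBf$edae
  rot[5] = ceecaeBf$edaeF
  rot[6] = eecaeBf$edaeFc
  rot[7] = ecaeBf$edaeFce
  rot[8] = caeBf$edaeFcee
  rot[9] = aeBf$edaeFceec
  rot[10] = eBf$edaeFceeca
  rot[11] = Bf$edaeFceecae
  rot[12] = f$edaeFceecaeB
  rot[13] = $edaeFceecaeBf
Sorted (with $ < everything):
  sorted[0] = $edaeFceecaeBf  (last char: 'f')
  sorted[1] = Bf$edaeFceecae  (last char: 'e')
  sorted[2] = FceecaeBf$edae  (last char: 'e')
  sorted[3] = aeBf$edaeFceec  (last char: 'c')
  sorted[4] = aeFceecaeBf$ed  (last char: 'd')
  sorted[5] = caeBf$edaeFcee  (last char: 'e')
  sorted[6] = ceecaeBf$edaeF  (last char: 'F')
  sorted[7] = daeFceecaeBf$e  (last char: 'e')
  sorted[8] = eBf$edaeFceeca  (last char: 'a')
  sorted[9] = eFceecaeBf$eda  (last char: 'a')
  sorted[10] = ecaeBf$edaeFce  (last char: 'e')
  sorted[11] = edaeFceecaeBf$  (last char: '$')
  sorted[12] = eecaeBf$edaeFc  (last char: 'c')
  sorted[13] = f$edaeFceecaeB  (last char: 'B')
Last column: feecdeFeaae$cB
Original string S is at sorted index 11

Answer: feecdeFeaae$cB
11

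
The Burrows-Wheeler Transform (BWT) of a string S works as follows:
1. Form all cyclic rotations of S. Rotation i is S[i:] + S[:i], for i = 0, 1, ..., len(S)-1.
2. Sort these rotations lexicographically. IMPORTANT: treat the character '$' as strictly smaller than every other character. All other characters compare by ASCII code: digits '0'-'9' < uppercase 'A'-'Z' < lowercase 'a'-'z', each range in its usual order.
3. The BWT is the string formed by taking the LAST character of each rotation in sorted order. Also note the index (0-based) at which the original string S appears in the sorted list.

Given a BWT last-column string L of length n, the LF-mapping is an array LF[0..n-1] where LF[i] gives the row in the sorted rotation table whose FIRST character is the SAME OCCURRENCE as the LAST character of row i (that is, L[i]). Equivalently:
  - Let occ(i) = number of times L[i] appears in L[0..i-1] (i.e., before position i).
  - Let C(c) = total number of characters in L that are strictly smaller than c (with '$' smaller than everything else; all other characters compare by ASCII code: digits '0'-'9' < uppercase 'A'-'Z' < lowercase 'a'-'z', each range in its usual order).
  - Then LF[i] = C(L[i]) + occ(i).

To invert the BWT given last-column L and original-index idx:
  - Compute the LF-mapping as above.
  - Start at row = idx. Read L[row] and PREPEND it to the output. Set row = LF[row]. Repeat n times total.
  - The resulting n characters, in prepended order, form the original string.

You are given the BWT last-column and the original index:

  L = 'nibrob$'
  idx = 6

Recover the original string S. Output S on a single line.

Answer: ribbon$

Derivation:
LF mapping: 4 3 1 6 5 2 0
Walk LF starting at row 6, prepending L[row]:
  step 1: row=6, L[6]='$', prepend. Next row=LF[6]=0
  step 2: row=0, L[0]='n', prepend. Next row=LF[0]=4
  step 3: row=4, L[4]='o', prepend. Next row=LF[4]=5
  step 4: row=5, L[5]='b', prepend. Next row=LF[5]=2
  step 5: row=2, L[2]='b', prepend. Next row=LF[2]=1
  step 6: row=1, L[1]='i', prepend. Next row=LF[1]=3
  step 7: row=3, L[3]='r', prepend. Next row=LF[3]=6
Reversed output: ribbon$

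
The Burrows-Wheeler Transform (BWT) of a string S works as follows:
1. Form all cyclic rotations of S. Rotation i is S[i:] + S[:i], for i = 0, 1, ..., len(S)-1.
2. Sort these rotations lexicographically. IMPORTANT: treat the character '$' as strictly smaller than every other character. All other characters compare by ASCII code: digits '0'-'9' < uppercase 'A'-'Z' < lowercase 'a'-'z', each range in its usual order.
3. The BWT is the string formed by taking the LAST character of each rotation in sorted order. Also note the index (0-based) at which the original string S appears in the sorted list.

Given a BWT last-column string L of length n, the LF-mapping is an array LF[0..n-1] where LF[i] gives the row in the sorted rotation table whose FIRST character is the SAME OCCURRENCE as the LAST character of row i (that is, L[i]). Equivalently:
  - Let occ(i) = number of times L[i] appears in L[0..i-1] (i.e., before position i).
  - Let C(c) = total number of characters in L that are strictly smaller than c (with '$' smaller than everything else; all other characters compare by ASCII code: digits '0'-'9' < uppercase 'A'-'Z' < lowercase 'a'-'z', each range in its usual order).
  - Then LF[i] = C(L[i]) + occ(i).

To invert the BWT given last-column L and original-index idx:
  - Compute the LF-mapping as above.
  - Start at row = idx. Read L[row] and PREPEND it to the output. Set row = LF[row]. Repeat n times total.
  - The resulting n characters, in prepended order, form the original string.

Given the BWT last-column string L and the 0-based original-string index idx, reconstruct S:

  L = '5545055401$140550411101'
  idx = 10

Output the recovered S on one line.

Answer: 1511505440150411545005$

Derivation:
LF mapping: 16 17 12 18 1 19 20 13 2 6 0 7 14 3 21 22 4 15 8 9 10 5 11
Walk LF starting at row 10, prepending L[row]:
  step 1: row=10, L[10]='$', prepend. Next row=LF[10]=0
  step 2: row=0, L[0]='5', prepend. Next row=LF[0]=16
  step 3: row=16, L[16]='0', prepend. Next row=LF[16]=4
  step 4: row=4, L[4]='0', prepend. Next row=LF[4]=1
  step 5: row=1, L[1]='5', prepend. Next row=LF[1]=17
  step 6: row=17, L[17]='4', prepend. Next row=LF[17]=15
  step 7: row=15, L[15]='5', prepend. Next row=LF[15]=22
  step 8: row=22, L[22]='1', prepend. Next row=LF[22]=11
  step 9: row=11, L[11]='1', prepend. Next row=LF[11]=7
  step 10: row=7, L[7]='4', prepend. Next row=LF[7]=13
  step 11: row=13, L[13]='0', prepend. Next row=LF[13]=3
  step 12: row=3, L[3]='5', prepend. Next row=LF[3]=18
  step 13: row=18, L[18]='1', prepend. Next row=LF[18]=8
  step 14: row=8, L[8]='0', prepend. Next row=LF[8]=2
  step 15: row=2, L[2]='4', prepend. Next row=LF[2]=12
  step 16: row=12, L[12]='4', prepend. Next row=LF[12]=14
  step 17: row=14, L[14]='5', prepend. Next row=LF[14]=21
  step 18: row=21, L[21]='0', prepend. Next row=LF[21]=5
  step 19: row=5, L[5]='5', prepend. Next row=LF[5]=19
  step 20: row=19, L[19]='1', prepend. Next row=LF[19]=9
  step 21: row=9, L[9]='1', prepend. Next row=LF[9]=6
  step 22: row=6, L[6]='5', prepend. Next row=LF[6]=20
  step 23: row=20, L[20]='1', prepend. Next row=LF[20]=10
Reversed output: 1511505440150411545005$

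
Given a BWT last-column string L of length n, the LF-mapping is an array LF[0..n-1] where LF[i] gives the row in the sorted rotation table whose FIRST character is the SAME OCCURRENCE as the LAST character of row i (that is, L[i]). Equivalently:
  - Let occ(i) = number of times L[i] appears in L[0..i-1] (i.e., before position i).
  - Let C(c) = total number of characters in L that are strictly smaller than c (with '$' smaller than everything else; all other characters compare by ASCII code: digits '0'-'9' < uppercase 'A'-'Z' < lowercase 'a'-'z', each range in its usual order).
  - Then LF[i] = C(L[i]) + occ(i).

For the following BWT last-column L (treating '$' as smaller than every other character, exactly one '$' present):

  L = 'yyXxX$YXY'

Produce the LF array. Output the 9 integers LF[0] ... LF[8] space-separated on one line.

Char counts: '$':1, 'X':3, 'Y':2, 'x':1, 'y':2
C (first-col start): C('$')=0, C('X')=1, C('Y')=4, C('x')=6, C('y')=7
L[0]='y': occ=0, LF[0]=C('y')+0=7+0=7
L[1]='y': occ=1, LF[1]=C('y')+1=7+1=8
L[2]='X': occ=0, LF[2]=C('X')+0=1+0=1
L[3]='x': occ=0, LF[3]=C('x')+0=6+0=6
L[4]='X': occ=1, LF[4]=C('X')+1=1+1=2
L[5]='$': occ=0, LF[5]=C('$')+0=0+0=0
L[6]='Y': occ=0, LF[6]=C('Y')+0=4+0=4
L[7]='X': occ=2, LF[7]=C('X')+2=1+2=3
L[8]='Y': occ=1, LF[8]=C('Y')+1=4+1=5

Answer: 7 8 1 6 2 0 4 3 5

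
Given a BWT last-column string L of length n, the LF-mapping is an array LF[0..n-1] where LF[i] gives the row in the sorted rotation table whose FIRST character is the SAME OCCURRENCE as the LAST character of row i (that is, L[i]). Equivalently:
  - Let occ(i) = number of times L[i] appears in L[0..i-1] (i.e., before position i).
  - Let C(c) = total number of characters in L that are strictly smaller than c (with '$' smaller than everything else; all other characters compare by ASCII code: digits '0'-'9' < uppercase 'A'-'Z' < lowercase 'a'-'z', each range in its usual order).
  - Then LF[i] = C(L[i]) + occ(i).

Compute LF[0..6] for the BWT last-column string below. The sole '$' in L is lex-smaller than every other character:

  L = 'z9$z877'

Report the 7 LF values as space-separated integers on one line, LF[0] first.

Char counts: '$':1, '7':2, '8':1, '9':1, 'z':2
C (first-col start): C('$')=0, C('7')=1, C('8')=3, C('9')=4, C('z')=5
L[0]='z': occ=0, LF[0]=C('z')+0=5+0=5
L[1]='9': occ=0, LF[1]=C('9')+0=4+0=4
L[2]='$': occ=0, LF[2]=C('$')+0=0+0=0
L[3]='z': occ=1, LF[3]=C('z')+1=5+1=6
L[4]='8': occ=0, LF[4]=C('8')+0=3+0=3
L[5]='7': occ=0, LF[5]=C('7')+0=1+0=1
L[6]='7': occ=1, LF[6]=C('7')+1=1+1=2

Answer: 5 4 0 6 3 1 2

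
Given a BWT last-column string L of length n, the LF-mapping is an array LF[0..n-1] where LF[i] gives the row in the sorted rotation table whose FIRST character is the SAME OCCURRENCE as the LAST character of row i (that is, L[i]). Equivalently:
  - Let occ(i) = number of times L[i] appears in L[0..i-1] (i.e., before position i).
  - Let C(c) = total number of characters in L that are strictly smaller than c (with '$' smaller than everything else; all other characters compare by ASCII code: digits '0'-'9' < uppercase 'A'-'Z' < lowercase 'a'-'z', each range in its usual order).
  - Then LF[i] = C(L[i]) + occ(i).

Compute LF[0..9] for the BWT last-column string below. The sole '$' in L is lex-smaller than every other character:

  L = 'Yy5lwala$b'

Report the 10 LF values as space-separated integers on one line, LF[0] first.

Char counts: '$':1, '5':1, 'Y':1, 'a':2, 'b':1, 'l':2, 'w':1, 'y':1
C (first-col start): C('$')=0, C('5')=1, C('Y')=2, C('a')=3, C('b')=5, C('l')=6, C('w')=8, C('y')=9
L[0]='Y': occ=0, LF[0]=C('Y')+0=2+0=2
L[1]='y': occ=0, LF[1]=C('y')+0=9+0=9
L[2]='5': occ=0, LF[2]=C('5')+0=1+0=1
L[3]='l': occ=0, LF[3]=C('l')+0=6+0=6
L[4]='w': occ=0, LF[4]=C('w')+0=8+0=8
L[5]='a': occ=0, LF[5]=C('a')+0=3+0=3
L[6]='l': occ=1, LF[6]=C('l')+1=6+1=7
L[7]='a': occ=1, LF[7]=C('a')+1=3+1=4
L[8]='$': occ=0, LF[8]=C('$')+0=0+0=0
L[9]='b': occ=0, LF[9]=C('b')+0=5+0=5

Answer: 2 9 1 6 8 3 7 4 0 5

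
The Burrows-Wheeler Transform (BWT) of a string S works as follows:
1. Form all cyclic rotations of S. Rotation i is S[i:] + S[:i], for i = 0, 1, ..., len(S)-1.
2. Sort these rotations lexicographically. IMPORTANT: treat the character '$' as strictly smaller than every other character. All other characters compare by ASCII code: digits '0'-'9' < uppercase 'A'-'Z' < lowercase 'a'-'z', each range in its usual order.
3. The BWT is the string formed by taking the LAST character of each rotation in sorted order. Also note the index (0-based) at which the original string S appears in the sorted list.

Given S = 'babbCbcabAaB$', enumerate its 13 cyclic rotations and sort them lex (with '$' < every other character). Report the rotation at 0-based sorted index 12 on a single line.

All 13 rotations (rotation i = S[i:]+S[:i]):
  rot[0] = babbCbcabAaB$
  rot[1] = abbCbcabAaB$b
  rot[2] = bbCbcabAaB$ba
  rot[3] = bCbcabAaB$bab
  rot[4] = CbcabAaB$babb
  rot[5] = bcabAaB$babbC
  rot[6] = cabAaB$babbCb
  rot[7] = abAaB$babbCbc
  rot[8] = bAaB$babbCbca
  rot[9] = AaB$babbCbcab
  rot[10] = aB$babbCbcabA
  rot[11] = B$babbCbcabAa
  rot[12] = $babbCbcabAaB
Sorted (with $ < everything):
  sorted[0] = $babbCbcabAaB
  sorted[1] = AaB$babbCbcab
  sorted[2] = B$babbCbcabAa
  sorted[3] = CbcabAaB$babb
  sorted[4] = aB$babbCbcabA
  sorted[5] = abAaB$babbCbc
  sorted[6] = abbCbcabAaB$b
  sorted[7] = bAaB$babbCbca
  sorted[8] = bCbcabAaB$bab
  sorted[9] = babbCbcabAaB$
  sorted[10] = bbCbcabAaB$ba
  sorted[11] = bcabAaB$babbC
  sorted[12] = cabAaB$babbCb
sorted[12] = cabAaB$babbCb

Answer: cabAaB$babbCb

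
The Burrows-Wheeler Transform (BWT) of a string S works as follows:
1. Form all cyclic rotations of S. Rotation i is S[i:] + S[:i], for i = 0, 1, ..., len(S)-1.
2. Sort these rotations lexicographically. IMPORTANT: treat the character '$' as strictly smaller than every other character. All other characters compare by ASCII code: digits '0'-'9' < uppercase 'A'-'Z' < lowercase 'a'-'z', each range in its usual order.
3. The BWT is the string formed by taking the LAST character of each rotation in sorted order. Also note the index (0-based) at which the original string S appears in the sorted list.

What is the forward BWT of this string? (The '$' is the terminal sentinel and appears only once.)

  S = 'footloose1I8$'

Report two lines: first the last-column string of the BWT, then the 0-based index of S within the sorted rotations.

All 13 rotations (rotation i = S[i:]+S[:i]):
  rot[0] = footloose1I8$
  rot[1] = ootloose1I8$f
  rot[2] = otloose1I8$fo
  rot[3] = tloose1I8$foo
  rot[4] = loose1I8$foot
  rot[5] = oose1I8$footl
  rot[6] = ose1I8$footlo
  rot[7] = se1I8$footloo
  rot[8] = e1I8$footloos
  rot[9] = 1I8$footloose
  rot[10] = I8$footloose1
  rot[11] = 8$footloose1I
  rot[12] = $footloose1I8
Sorted (with $ < everything):
  sorted[0] = $footloose1I8  (last char: '8')
  sorted[1] = 1I8$footloose  (last char: 'e')
  sorted[2] = 8$footloose1I  (last char: 'I')
  sorted[3] = I8$footloose1  (last char: '1')
  sorted[4] = e1I8$footloos  (last char: 's')
  sorted[5] = footloose1I8$  (last char: '$')
  sorted[6] = loose1I8$foot  (last char: 't')
  sorted[7] = oose1I8$footl  (last char: 'l')
  sorted[8] = ootloose1I8$f  (last char: 'f')
  sorted[9] = ose1I8$footlo  (last char: 'o')
  sorted[10] = otloose1I8$fo  (last char: 'o')
  sorted[11] = se1I8$footloo  (last char: 'o')
  sorted[12] = tloose1I8$foo  (last char: 'o')
Last column: 8eI1s$tlfoooo
Original string S is at sorted index 5

Answer: 8eI1s$tlfoooo
5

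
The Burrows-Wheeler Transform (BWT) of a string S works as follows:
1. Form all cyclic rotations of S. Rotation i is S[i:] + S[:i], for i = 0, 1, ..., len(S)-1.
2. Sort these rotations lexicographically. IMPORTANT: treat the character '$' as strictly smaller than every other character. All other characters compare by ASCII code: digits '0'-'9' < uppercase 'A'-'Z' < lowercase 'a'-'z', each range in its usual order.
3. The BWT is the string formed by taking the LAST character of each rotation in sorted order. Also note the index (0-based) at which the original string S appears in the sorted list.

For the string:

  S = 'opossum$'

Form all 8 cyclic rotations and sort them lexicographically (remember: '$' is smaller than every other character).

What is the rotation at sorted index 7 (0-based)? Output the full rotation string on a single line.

All 8 rotations (rotation i = S[i:]+S[:i]):
  rot[0] = opossum$
  rot[1] = possum$o
  rot[2] = ossum$op
  rot[3] = ssum$opo
  rot[4] = sum$opos
  rot[5] = um$oposs
  rot[6] = m$opossu
  rot[7] = $opossum
Sorted (with $ < everything):
  sorted[0] = $opossum
  sorted[1] = m$opossu
  sorted[2] = opossum$
  sorted[3] = ossum$op
  sorted[4] = possum$o
  sorted[5] = ssum$opo
  sorted[6] = sum$opos
  sorted[7] = um$oposs
sorted[7] = um$oposs

Answer: um$oposs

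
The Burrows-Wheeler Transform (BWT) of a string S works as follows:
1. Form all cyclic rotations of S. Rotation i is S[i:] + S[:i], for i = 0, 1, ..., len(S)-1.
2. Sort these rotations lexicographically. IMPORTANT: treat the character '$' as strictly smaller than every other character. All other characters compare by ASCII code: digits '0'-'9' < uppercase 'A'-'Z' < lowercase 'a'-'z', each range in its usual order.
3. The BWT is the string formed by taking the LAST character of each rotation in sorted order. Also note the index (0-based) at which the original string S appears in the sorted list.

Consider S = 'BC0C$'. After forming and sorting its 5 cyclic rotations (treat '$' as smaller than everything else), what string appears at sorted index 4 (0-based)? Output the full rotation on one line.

All 5 rotations (rotation i = S[i:]+S[:i]):
  rot[0] = BC0C$
  rot[1] = C0C$B
  rot[2] = 0C$BC
  rot[3] = C$BC0
  rot[4] = $BC0C
Sorted (with $ < everything):
  sorted[0] = $BC0C
  sorted[1] = 0C$BC
  sorted[2] = BC0C$
  sorted[3] = C$BC0
  sorted[4] = C0C$B
sorted[4] = C0C$B

Answer: C0C$B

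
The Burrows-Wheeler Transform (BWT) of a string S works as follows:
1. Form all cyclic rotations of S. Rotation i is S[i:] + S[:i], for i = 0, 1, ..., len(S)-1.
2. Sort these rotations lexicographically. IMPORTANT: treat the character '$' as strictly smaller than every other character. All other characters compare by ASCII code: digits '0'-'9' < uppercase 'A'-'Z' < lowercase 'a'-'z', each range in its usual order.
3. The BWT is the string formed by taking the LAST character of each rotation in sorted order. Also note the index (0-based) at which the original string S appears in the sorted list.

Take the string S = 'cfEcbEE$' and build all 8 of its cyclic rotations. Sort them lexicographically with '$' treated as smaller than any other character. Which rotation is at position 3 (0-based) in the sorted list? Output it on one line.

Answer: EcbEE$cf

Derivation:
All 8 rotations (rotation i = S[i:]+S[:i]):
  rot[0] = cfEcbEE$
  rot[1] = fEcbEE$c
  rot[2] = EcbEE$cf
  rot[3] = cbEE$cfE
  rot[4] = bEE$cfEc
  rot[5] = EE$cfEcb
  rot[6] = E$cfEcbE
  rot[7] = $cfEcbEE
Sorted (with $ < everything):
  sorted[0] = $cfEcbEE
  sorted[1] = E$cfEcbE
  sorted[2] = EE$cfEcb
  sorted[3] = EcbEE$cf
  sorted[4] = bEE$cfEc
  sorted[5] = cbEE$cfE
  sorted[6] = cfEcbEE$
  sorted[7] = fEcbEE$c
sorted[3] = EcbEE$cf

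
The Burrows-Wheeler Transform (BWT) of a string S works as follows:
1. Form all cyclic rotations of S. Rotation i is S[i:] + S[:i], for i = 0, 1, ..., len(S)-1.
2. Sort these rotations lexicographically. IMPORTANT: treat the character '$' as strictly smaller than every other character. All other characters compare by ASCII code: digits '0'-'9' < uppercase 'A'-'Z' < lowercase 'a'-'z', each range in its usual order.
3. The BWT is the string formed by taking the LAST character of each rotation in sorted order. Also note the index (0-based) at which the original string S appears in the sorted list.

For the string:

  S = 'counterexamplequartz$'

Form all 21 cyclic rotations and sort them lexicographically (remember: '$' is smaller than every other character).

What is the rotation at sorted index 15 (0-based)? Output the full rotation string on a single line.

Answer: terexamplequartz$coun

Derivation:
All 21 rotations (rotation i = S[i:]+S[:i]):
  rot[0] = counterexamplequartz$
  rot[1] = ounterexamplequartz$c
  rot[2] = unterexamplequartz$co
  rot[3] = nterexamplequartz$cou
  rot[4] = terexamplequartz$coun
  rot[5] = erexamplequartz$count
  rot[6] = rexamplequartz$counte
  rot[7] = examplequartz$counter
  rot[8] = xamplequartz$countere
  rot[9] = amplequartz$counterex
  rot[10] = mplequartz$counterexa
  rot[11] = plequartz$counterexam
  rot[12] = lequartz$counterexamp
  rot[13] = equartz$counterexampl
  rot[14] = quartz$counterexample
  rot[15] = uartz$counterexampleq
  rot[16] = artz$counterexamplequ
  rot[17] = rtz$counterexamplequa
  rot[18] = tz$counterexamplequar
  rot[19] = z$counterexamplequart
  rot[20] = $counterexamplequartz
Sorted (with $ < everything):
  sorted[0] = $counterexamplequartz
  sorted[1] = amplequartz$counterex
  sorted[2] = artz$counterexamplequ
  sorted[3] = counterexamplequartz$
  sorted[4] = equartz$counterexampl
  sorted[5] = erexamplequartz$count
  sorted[6] = examplequartz$counter
  sorted[7] = lequartz$counterexamp
  sorted[8] = mplequartz$counterexa
  sorted[9] = nterexamplequartz$cou
  sorted[10] = ounterexamplequartz$c
  sorted[11] = plequartz$counterexam
  sorted[12] = quartz$counterexample
  sorted[13] = rexamplequartz$counte
  sorted[14] = rtz$counterexamplequa
  sorted[15] = terexamplequartz$coun
  sorted[16] = tz$counterexamplequar
  sorted[17] = uartz$counterexampleq
  sorted[18] = unterexamplequartz$co
  sorted[19] = xamplequartz$countere
  sorted[20] = z$counterexamplequart
sorted[15] = terexamplequartz$coun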